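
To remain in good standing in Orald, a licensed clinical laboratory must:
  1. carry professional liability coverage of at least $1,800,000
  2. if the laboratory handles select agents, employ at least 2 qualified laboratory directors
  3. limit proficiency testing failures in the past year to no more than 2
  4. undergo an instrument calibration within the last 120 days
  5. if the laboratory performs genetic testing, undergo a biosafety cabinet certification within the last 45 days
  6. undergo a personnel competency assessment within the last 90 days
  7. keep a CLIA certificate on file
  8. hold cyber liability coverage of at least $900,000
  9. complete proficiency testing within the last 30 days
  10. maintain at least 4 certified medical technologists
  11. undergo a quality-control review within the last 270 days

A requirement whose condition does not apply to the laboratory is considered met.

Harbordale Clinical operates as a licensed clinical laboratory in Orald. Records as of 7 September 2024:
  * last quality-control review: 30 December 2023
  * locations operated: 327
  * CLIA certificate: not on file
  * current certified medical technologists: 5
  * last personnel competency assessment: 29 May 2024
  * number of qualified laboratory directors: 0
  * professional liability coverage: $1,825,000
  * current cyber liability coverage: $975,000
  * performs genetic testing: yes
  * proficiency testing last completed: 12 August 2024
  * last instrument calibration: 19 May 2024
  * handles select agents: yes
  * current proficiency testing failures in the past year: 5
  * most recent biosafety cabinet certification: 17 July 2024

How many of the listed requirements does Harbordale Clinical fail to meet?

1. professional liability coverage $1,825,000 ≥ $1,800,000 → met
2. condition 'handles select agents' holds; qualified laboratory directors 0 < 2 → not met
3. proficiency testing failures in the past year 5 > 2 → not met
4. instrument calibration 111 days ago vs limit 120 → met
5. condition 'performs genetic testing' holds; biosafety cabinet certification 52 days ago vs limit 45 → not met
6. personnel competency assessment 101 days ago vs limit 90 → not met
7. CLIA certificate absent → not met
8. cyber liability coverage $975,000 ≥ $900,000 → met
9. proficiency testing 26 days ago vs limit 30 → met
10. certified medical technologists 5 ≥ 4 → met
11. quality-control review 252 days ago vs limit 270 → met
Not met: 5 of 11

5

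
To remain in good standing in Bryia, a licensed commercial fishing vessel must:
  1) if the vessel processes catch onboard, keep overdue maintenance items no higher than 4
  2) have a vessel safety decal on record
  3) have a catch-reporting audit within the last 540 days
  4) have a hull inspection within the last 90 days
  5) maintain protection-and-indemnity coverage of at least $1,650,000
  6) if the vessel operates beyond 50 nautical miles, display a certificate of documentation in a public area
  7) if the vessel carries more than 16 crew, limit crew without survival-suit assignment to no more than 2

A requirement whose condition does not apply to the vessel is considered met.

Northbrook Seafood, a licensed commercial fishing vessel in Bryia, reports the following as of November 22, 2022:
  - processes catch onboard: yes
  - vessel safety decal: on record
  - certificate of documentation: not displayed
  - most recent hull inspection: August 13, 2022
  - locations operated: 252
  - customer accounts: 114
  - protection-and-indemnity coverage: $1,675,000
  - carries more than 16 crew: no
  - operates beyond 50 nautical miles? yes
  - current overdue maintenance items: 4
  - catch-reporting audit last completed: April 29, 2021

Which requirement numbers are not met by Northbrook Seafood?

3, 4, 6

1. condition 'processes catch onboard' holds; overdue maintenance items 4 ≤ 4 → met
2. vessel safety decal present → met
3. catch-reporting audit 572 days ago vs limit 540 → not met
4. hull inspection 101 days ago vs limit 90 → not met
5. protection-and-indemnity coverage $1,675,000 ≥ $1,650,000 → met
6. condition 'operates beyond 50 nautical miles' holds; certificate of documentation absent → not met
7. condition 'carries more than 16 crew' does not hold → requirement n/a → met
Not met: 3, 4, 6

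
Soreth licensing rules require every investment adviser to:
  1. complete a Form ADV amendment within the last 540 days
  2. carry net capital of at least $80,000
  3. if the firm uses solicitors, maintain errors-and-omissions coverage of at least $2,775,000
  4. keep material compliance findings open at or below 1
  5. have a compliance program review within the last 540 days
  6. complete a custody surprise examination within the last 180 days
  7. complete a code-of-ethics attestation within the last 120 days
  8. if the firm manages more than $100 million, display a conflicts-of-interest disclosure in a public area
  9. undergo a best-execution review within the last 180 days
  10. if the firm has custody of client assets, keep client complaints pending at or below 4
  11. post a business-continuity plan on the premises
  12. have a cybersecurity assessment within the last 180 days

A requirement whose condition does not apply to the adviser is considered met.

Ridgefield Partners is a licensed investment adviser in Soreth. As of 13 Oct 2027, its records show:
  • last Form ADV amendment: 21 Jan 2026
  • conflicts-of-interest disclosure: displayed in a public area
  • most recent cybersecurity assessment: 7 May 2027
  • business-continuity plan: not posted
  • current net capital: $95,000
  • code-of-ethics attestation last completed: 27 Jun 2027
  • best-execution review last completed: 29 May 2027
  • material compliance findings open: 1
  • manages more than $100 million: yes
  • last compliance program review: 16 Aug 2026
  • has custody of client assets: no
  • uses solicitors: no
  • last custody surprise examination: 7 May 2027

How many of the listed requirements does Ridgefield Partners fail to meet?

1. Form ADV amendment 630 days ago vs limit 540 → not met
2. net capital $95,000 ≥ $80,000 → met
3. condition 'uses solicitors' does not hold → requirement n/a → met
4. material compliance findings open 1 ≤ 1 → met
5. compliance program review 423 days ago vs limit 540 → met
6. custody surprise examination 159 days ago vs limit 180 → met
7. code-of-ethics attestation 108 days ago vs limit 120 → met
8. condition 'manages more than $100 million' holds; conflicts-of-interest disclosure present → met
9. best-execution review 137 days ago vs limit 180 → met
10. condition 'has custody of client assets' does not hold → requirement n/a → met
11. business-continuity plan absent → not met
12. cybersecurity assessment 159 days ago vs limit 180 → met
Not met: 2 of 12

2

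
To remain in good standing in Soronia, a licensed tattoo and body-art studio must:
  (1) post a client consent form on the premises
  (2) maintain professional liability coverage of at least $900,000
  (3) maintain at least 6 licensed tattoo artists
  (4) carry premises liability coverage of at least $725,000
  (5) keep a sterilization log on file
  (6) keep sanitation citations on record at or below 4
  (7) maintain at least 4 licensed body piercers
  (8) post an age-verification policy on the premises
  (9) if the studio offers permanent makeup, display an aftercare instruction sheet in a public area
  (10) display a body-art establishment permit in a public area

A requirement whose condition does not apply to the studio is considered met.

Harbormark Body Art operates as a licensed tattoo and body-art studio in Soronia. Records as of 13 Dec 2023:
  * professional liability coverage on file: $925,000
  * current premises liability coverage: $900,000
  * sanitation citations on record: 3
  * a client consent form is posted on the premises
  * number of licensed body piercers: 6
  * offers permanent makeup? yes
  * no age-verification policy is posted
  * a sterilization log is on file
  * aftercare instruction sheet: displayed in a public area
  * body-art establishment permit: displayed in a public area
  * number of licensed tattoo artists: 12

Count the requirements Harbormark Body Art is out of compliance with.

1

1. client consent form present → met
2. professional liability coverage $925,000 ≥ $900,000 → met
3. licensed tattoo artists 12 ≥ 6 → met
4. premises liability coverage $900,000 ≥ $725,000 → met
5. sterilization log present → met
6. sanitation citations on record 3 ≤ 4 → met
7. licensed body piercers 6 ≥ 4 → met
8. age-verification policy absent → not met
9. condition 'offers permanent makeup' holds; aftercare instruction sheet present → met
10. body-art establishment permit present → met
Not met: 1 of 10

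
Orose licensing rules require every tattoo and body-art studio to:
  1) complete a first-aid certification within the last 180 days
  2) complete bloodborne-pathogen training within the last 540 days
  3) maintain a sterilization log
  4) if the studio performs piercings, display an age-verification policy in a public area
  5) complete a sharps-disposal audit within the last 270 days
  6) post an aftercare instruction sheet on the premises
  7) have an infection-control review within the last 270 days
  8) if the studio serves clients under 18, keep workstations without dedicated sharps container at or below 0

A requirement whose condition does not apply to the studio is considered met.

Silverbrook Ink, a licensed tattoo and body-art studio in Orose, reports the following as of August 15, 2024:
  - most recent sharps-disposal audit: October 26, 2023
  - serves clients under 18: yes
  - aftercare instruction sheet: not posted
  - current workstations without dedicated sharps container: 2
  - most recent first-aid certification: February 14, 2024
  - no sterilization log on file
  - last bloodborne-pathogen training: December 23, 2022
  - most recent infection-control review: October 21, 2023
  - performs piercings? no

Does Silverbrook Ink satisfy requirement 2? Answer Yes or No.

No

2. bloodborne-pathogen training 601 days ago vs limit 540 → not met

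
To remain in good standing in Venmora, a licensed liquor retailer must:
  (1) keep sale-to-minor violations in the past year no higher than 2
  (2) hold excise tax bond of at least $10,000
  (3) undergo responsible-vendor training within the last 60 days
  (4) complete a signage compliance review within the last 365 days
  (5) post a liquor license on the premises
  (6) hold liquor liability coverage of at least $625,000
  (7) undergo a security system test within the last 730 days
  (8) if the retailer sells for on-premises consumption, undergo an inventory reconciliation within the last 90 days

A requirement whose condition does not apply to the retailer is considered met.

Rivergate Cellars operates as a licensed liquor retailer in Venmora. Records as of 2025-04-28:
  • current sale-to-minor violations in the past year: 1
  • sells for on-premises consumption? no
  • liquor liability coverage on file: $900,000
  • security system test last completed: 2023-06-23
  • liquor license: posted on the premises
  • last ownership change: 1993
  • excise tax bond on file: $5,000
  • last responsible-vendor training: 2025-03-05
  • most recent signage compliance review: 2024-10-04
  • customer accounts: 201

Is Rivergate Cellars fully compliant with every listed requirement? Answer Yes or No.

No

1. sale-to-minor violations in the past year 1 ≤ 2 → met
2. excise tax bond $5,000 < $10,000 → not met
3. responsible-vendor training 54 days ago vs limit 60 → met
4. signage compliance review 206 days ago vs limit 365 → met
5. liquor license present → met
6. liquor liability coverage $900,000 ≥ $625,000 → met
7. security system test 675 days ago vs limit 730 → met
8. condition 'sells for on-premises consumption' does not hold → requirement n/a → met
Not met: 2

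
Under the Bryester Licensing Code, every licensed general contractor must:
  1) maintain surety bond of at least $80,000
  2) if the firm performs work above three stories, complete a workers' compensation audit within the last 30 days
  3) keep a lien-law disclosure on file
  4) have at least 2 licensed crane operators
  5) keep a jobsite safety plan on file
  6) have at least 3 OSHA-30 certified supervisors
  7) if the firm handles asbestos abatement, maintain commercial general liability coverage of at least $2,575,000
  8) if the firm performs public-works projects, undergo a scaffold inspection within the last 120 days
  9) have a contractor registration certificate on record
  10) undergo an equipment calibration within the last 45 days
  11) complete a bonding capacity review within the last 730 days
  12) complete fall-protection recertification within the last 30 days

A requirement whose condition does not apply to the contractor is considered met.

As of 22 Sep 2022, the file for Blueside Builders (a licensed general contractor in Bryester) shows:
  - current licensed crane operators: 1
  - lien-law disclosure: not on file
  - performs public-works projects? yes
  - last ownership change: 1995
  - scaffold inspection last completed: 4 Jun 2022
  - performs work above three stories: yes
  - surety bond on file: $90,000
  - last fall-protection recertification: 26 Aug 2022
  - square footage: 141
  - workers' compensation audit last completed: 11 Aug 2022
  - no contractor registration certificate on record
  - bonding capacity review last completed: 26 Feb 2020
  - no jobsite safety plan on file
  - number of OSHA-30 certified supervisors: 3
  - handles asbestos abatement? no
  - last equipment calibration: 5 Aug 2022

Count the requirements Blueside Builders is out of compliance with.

7

1. surety bond $90,000 ≥ $80,000 → met
2. condition 'performs work above three stories' holds; workers' compensation audit 42 days ago vs limit 30 → not met
3. lien-law disclosure absent → not met
4. licensed crane operators 1 < 2 → not met
5. jobsite safety plan absent → not met
6. OSHA-30 certified supervisors 3 ≥ 3 → met
7. condition 'handles asbestos abatement' does not hold → requirement n/a → met
8. condition 'performs public-works projects' holds; scaffold inspection 110 days ago vs limit 120 → met
9. contractor registration certificate absent → not met
10. equipment calibration 48 days ago vs limit 45 → not met
11. bonding capacity review 939 days ago vs limit 730 → not met
12. fall-protection recertification 27 days ago vs limit 30 → met
Not met: 7 of 12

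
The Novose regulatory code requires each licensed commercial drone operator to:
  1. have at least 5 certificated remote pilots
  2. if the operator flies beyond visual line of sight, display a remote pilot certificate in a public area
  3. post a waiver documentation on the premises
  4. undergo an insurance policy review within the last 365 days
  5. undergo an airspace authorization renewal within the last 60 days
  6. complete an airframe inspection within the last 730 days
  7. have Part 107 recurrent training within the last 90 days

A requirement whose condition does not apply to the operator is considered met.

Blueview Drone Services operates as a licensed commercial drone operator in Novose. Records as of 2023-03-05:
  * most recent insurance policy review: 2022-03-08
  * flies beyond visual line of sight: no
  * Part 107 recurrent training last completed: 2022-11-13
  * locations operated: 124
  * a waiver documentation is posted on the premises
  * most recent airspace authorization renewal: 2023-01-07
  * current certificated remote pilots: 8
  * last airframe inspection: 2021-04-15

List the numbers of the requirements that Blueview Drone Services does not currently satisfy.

7

1. certificated remote pilots 8 ≥ 5 → met
2. condition 'flies beyond visual line of sight' does not hold → requirement n/a → met
3. waiver documentation present → met
4. insurance policy review 362 days ago vs limit 365 → met
5. airspace authorization renewal 57 days ago vs limit 60 → met
6. airframe inspection 689 days ago vs limit 730 → met
7. Part 107 recurrent training 112 days ago vs limit 90 → not met
Not met: 7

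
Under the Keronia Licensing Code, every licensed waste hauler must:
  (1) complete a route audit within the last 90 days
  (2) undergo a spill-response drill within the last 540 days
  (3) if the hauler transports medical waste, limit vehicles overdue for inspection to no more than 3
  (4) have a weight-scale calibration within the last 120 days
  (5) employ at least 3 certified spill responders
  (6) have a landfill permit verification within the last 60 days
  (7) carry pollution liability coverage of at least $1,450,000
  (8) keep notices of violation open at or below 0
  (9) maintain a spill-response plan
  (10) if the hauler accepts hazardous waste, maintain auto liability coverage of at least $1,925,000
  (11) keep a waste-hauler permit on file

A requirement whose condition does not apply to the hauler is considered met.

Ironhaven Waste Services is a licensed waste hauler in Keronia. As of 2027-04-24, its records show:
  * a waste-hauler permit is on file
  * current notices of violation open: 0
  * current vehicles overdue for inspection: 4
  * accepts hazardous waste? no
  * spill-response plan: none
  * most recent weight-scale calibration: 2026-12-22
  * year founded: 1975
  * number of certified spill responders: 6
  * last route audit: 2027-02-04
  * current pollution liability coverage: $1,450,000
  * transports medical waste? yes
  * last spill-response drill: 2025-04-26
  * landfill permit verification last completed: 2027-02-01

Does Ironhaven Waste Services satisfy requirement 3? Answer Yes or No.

3. condition 'transports medical waste' holds; vehicles overdue for inspection 4 > 3 → not met

No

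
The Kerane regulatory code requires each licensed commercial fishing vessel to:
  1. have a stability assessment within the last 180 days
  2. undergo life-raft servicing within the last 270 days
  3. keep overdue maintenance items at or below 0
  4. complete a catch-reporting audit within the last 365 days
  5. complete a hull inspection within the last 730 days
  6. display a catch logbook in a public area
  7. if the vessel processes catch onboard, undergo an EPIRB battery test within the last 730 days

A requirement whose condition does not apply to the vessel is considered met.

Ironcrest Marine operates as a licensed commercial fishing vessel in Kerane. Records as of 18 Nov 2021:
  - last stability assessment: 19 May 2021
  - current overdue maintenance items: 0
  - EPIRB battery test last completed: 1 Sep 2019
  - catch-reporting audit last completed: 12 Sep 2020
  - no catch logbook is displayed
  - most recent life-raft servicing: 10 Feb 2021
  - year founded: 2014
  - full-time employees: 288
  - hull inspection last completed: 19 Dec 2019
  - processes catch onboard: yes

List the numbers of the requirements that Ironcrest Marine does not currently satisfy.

1. stability assessment 183 days ago vs limit 180 → not met
2. life-raft servicing 281 days ago vs limit 270 → not met
3. overdue maintenance items 0 ≤ 0 → met
4. catch-reporting audit 432 days ago vs limit 365 → not met
5. hull inspection 700 days ago vs limit 730 → met
6. catch logbook absent → not met
7. condition 'processes catch onboard' holds; EPIRB battery test 809 days ago vs limit 730 → not met
Not met: 1, 2, 4, 6, 7

1, 2, 4, 6, 7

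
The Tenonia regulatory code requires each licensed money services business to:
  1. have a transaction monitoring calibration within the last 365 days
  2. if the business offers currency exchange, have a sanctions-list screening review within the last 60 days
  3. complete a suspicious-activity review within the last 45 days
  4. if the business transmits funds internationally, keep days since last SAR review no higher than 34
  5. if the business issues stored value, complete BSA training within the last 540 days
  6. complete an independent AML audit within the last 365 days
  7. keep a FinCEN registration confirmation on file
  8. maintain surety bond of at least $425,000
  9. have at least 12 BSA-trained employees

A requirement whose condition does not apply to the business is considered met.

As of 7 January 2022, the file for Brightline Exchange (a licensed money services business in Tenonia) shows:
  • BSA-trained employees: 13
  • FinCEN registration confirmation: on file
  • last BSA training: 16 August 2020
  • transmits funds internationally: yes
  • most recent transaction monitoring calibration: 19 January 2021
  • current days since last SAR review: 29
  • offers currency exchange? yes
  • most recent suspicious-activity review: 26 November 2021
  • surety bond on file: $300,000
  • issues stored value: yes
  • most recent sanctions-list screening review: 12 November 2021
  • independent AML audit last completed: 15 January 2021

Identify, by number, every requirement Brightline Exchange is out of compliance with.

8

1. transaction monitoring calibration 353 days ago vs limit 365 → met
2. condition 'offers currency exchange' holds; sanctions-list screening review 56 days ago vs limit 60 → met
3. suspicious-activity review 42 days ago vs limit 45 → met
4. condition 'transmits funds internationally' holds; days since last SAR review 29 ≤ 34 → met
5. condition 'issues stored value' holds; BSA training 509 days ago vs limit 540 → met
6. independent AML audit 357 days ago vs limit 365 → met
7. FinCEN registration confirmation present → met
8. surety bond $300,000 < $425,000 → not met
9. BSA-trained employees 13 ≥ 12 → met
Not met: 8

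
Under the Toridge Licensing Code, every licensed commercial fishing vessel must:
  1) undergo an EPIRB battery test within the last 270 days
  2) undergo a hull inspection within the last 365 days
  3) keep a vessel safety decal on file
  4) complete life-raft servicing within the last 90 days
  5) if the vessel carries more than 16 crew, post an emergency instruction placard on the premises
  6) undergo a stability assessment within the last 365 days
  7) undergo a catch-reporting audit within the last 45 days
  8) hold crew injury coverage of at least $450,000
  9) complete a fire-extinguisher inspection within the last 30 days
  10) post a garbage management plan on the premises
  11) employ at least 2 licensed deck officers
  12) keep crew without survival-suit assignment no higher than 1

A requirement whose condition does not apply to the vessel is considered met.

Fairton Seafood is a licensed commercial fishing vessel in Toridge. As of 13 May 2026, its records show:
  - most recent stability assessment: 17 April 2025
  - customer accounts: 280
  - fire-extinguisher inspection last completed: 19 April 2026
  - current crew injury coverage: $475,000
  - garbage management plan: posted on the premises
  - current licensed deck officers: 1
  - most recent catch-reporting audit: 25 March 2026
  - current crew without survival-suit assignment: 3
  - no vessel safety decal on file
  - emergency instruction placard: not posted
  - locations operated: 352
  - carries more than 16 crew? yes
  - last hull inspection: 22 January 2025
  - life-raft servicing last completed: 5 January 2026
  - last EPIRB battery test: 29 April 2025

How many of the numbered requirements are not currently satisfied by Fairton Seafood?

1. EPIRB battery test 379 days ago vs limit 270 → not met
2. hull inspection 476 days ago vs limit 365 → not met
3. vessel safety decal absent → not met
4. life-raft servicing 128 days ago vs limit 90 → not met
5. condition 'carries more than 16 crew' holds; emergency instruction placard absent → not met
6. stability assessment 391 days ago vs limit 365 → not met
7. catch-reporting audit 49 days ago vs limit 45 → not met
8. crew injury coverage $475,000 ≥ $450,000 → met
9. fire-extinguisher inspection 24 days ago vs limit 30 → met
10. garbage management plan present → met
11. licensed deck officers 1 < 2 → not met
12. crew without survival-suit assignment 3 > 1 → not met
Not met: 9 of 12

9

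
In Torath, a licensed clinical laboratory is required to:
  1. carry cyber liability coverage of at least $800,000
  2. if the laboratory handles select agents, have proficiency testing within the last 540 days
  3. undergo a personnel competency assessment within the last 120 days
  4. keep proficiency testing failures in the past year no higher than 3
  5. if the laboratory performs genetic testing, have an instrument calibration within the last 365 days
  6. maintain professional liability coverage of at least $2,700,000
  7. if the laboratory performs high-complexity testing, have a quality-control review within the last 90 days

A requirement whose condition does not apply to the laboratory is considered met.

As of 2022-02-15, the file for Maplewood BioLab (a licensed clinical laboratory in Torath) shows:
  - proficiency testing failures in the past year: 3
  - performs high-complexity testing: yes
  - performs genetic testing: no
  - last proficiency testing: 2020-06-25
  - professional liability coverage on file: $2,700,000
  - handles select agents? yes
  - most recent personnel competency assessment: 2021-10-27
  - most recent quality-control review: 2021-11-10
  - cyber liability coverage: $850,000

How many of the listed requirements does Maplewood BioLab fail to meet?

1. cyber liability coverage $850,000 ≥ $800,000 → met
2. condition 'handles select agents' holds; proficiency testing 600 days ago vs limit 540 → not met
3. personnel competency assessment 111 days ago vs limit 120 → met
4. proficiency testing failures in the past year 3 ≤ 3 → met
5. condition 'performs genetic testing' does not hold → requirement n/a → met
6. professional liability coverage $2,700,000 ≥ $2,700,000 → met
7. condition 'performs high-complexity testing' holds; quality-control review 97 days ago vs limit 90 → not met
Not met: 2 of 7

2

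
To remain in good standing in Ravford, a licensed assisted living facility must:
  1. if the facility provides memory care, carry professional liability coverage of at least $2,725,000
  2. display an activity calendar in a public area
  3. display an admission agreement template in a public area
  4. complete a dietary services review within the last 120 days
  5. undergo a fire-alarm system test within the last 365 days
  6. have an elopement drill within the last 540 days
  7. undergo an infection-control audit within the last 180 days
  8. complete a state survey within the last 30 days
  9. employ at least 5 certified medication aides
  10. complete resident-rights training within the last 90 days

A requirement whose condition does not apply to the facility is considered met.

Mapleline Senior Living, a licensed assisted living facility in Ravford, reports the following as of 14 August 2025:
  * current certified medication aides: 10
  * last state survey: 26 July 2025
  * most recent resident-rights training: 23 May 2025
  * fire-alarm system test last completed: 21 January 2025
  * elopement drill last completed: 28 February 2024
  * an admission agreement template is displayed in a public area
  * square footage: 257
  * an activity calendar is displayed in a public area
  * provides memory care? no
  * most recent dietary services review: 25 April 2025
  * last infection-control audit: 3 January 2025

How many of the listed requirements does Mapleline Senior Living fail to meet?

1. condition 'provides memory care' does not hold → requirement n/a → met
2. activity calendar present → met
3. admission agreement template present → met
4. dietary services review 111 days ago vs limit 120 → met
5. fire-alarm system test 205 days ago vs limit 365 → met
6. elopement drill 533 days ago vs limit 540 → met
7. infection-control audit 223 days ago vs limit 180 → not met
8. state survey 19 days ago vs limit 30 → met
9. certified medication aides 10 ≥ 5 → met
10. resident-rights training 83 days ago vs limit 90 → met
Not met: 1 of 10

1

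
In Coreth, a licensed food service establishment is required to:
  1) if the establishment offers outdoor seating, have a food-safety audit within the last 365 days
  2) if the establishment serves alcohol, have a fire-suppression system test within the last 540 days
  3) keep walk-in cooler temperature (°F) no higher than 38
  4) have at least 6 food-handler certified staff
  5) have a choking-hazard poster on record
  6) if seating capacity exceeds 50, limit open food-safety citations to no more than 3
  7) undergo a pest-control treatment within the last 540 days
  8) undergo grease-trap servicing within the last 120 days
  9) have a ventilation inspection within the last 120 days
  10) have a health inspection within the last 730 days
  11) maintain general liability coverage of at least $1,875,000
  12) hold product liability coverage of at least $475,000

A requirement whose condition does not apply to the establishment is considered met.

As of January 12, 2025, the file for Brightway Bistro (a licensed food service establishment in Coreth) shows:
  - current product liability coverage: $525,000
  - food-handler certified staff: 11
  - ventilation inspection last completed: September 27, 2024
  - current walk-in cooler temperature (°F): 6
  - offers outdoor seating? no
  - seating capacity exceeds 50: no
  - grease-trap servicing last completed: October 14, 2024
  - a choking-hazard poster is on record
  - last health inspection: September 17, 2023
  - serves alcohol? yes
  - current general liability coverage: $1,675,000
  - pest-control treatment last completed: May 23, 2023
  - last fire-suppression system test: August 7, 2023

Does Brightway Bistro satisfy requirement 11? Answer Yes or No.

11. general liability coverage $1,675,000 < $1,875,000 → not met

No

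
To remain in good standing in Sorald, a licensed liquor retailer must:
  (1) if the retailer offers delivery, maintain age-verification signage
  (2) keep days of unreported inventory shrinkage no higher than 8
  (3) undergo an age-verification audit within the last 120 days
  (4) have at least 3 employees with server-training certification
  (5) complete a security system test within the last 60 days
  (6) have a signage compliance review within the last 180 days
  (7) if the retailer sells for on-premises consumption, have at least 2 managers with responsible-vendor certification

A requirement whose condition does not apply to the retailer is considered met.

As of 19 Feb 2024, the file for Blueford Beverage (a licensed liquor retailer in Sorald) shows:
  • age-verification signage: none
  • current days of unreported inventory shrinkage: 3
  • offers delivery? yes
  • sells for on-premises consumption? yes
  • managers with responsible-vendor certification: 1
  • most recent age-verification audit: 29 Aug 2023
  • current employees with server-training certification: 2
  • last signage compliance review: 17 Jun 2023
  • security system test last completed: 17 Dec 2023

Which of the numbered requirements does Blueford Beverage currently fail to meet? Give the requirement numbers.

1. condition 'offers delivery' holds; age-verification signage absent → not met
2. days of unreported inventory shrinkage 3 ≤ 8 → met
3. age-verification audit 174 days ago vs limit 120 → not met
4. employees with server-training certification 2 < 3 → not met
5. security system test 64 days ago vs limit 60 → not met
6. signage compliance review 247 days ago vs limit 180 → not met
7. condition 'sells for on-premises consumption' holds; managers with responsible-vendor certification 1 < 2 → not met
Not met: 1, 3, 4, 5, 6, 7

1, 3, 4, 5, 6, 7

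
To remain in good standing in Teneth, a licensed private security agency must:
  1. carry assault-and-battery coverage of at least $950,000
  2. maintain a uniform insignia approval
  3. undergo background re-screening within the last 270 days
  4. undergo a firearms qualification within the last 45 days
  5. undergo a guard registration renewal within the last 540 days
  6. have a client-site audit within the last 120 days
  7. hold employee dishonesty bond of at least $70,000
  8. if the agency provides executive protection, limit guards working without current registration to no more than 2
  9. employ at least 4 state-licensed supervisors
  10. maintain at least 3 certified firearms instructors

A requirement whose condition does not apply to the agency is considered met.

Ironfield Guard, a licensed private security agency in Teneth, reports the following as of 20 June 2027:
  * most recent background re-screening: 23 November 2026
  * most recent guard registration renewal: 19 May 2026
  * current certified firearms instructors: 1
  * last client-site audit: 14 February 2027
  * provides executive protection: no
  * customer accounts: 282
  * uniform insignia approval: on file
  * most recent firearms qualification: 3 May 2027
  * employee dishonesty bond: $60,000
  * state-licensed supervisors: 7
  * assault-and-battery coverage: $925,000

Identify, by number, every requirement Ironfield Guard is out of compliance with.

1. assault-and-battery coverage $925,000 < $950,000 → not met
2. uniform insignia approval present → met
3. background re-screening 209 days ago vs limit 270 → met
4. firearms qualification 48 days ago vs limit 45 → not met
5. guard registration renewal 397 days ago vs limit 540 → met
6. client-site audit 126 days ago vs limit 120 → not met
7. employee dishonesty bond $60,000 < $70,000 → not met
8. condition 'provides executive protection' does not hold → requirement n/a → met
9. state-licensed supervisors 7 ≥ 4 → met
10. certified firearms instructors 1 < 3 → not met
Not met: 1, 4, 6, 7, 10

1, 4, 6, 7, 10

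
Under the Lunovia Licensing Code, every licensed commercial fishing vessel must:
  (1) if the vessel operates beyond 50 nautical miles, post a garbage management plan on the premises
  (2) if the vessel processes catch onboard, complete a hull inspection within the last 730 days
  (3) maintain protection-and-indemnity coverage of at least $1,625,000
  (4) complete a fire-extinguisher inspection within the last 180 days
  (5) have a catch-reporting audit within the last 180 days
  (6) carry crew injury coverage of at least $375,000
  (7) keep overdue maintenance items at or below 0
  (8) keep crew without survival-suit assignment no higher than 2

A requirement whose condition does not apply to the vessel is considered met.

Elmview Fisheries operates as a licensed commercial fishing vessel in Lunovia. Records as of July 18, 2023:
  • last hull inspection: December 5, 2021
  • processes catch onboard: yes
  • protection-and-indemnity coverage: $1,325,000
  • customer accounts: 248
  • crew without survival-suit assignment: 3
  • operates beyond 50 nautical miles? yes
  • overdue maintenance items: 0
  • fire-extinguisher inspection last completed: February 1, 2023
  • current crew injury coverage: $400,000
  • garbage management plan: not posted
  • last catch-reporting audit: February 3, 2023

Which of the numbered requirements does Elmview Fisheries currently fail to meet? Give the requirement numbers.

1, 3, 8

1. condition 'operates beyond 50 nautical miles' holds; garbage management plan absent → not met
2. condition 'processes catch onboard' holds; hull inspection 590 days ago vs limit 730 → met
3. protection-and-indemnity coverage $1,325,000 < $1,625,000 → not met
4. fire-extinguisher inspection 167 days ago vs limit 180 → met
5. catch-reporting audit 165 days ago vs limit 180 → met
6. crew injury coverage $400,000 ≥ $375,000 → met
7. overdue maintenance items 0 ≤ 0 → met
8. crew without survival-suit assignment 3 > 2 → not met
Not met: 1, 3, 8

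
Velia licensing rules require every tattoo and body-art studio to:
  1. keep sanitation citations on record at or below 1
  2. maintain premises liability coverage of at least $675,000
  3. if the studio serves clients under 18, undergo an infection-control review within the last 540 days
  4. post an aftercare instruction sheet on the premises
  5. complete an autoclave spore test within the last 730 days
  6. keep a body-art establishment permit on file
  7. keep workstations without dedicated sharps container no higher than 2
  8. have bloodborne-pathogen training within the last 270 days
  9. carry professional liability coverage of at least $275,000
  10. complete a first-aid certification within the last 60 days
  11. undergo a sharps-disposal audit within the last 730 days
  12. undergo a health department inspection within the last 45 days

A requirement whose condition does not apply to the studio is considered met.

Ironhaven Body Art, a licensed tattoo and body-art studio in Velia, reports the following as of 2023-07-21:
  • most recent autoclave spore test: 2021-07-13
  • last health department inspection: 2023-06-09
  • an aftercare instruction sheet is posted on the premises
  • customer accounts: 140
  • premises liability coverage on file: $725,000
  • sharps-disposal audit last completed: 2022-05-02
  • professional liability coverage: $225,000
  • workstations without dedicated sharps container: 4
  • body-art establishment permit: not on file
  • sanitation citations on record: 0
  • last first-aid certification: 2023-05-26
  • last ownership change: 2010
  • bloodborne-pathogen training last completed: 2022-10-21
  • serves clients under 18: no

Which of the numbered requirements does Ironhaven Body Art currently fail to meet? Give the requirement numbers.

1. sanitation citations on record 0 ≤ 1 → met
2. premises liability coverage $725,000 ≥ $675,000 → met
3. condition 'serves clients under 18' does not hold → requirement n/a → met
4. aftercare instruction sheet present → met
5. autoclave spore test 738 days ago vs limit 730 → not met
6. body-art establishment permit absent → not met
7. workstations without dedicated sharps container 4 > 2 → not met
8. bloodborne-pathogen training 273 days ago vs limit 270 → not met
9. professional liability coverage $225,000 < $275,000 → not met
10. first-aid certification 56 days ago vs limit 60 → met
11. sharps-disposal audit 445 days ago vs limit 730 → met
12. health department inspection 42 days ago vs limit 45 → met
Not met: 5, 6, 7, 8, 9

5, 6, 7, 8, 9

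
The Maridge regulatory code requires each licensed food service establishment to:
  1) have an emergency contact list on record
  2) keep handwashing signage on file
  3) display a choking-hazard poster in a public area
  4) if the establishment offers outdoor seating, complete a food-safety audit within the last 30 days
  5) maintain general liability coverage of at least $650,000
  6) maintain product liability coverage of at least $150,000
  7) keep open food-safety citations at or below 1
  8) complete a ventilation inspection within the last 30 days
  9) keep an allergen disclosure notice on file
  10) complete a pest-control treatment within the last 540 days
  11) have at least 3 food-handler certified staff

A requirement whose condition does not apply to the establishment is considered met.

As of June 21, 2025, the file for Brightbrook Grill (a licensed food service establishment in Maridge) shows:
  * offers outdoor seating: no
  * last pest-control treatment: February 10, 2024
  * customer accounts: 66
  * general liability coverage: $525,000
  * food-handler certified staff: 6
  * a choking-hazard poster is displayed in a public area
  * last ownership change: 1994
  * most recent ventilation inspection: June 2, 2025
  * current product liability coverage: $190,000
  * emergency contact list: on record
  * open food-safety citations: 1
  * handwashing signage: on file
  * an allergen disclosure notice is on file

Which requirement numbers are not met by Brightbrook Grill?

5

1. emergency contact list present → met
2. handwashing signage present → met
3. choking-hazard poster present → met
4. condition 'offers outdoor seating' does not hold → requirement n/a → met
5. general liability coverage $525,000 < $650,000 → not met
6. product liability coverage $190,000 ≥ $150,000 → met
7. open food-safety citations 1 ≤ 1 → met
8. ventilation inspection 19 days ago vs limit 30 → met
9. allergen disclosure notice present → met
10. pest-control treatment 497 days ago vs limit 540 → met
11. food-handler certified staff 6 ≥ 3 → met
Not met: 5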